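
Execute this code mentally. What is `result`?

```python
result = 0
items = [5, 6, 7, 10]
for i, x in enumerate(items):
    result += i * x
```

Let's trace through this code step by step.

Initialize: result = 0
Initialize: items = [5, 6, 7, 10]
Entering loop: for i, x in enumerate(items):

After execution: result = 50
50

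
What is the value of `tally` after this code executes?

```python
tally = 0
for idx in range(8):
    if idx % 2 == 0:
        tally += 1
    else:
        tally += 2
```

Let's trace through this code step by step.

Initialize: tally = 0
Entering loop: for idx in range(8):

After execution: tally = 12
12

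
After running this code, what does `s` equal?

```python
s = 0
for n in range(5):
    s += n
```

Let's trace through this code step by step.

Initialize: s = 0
Entering loop: for n in range(5):

After execution: s = 10
10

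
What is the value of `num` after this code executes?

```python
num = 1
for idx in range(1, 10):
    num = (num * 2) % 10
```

Let's trace through this code step by step.

Initialize: num = 1
Entering loop: for idx in range(1, 10):

After execution: num = 2
2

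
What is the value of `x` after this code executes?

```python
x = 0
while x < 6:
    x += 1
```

Let's trace through this code step by step.

Initialize: x = 0
Entering loop: while x < 6:

After execution: x = 6
6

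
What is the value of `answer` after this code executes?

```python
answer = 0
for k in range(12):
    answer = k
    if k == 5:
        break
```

Let's trace through this code step by step.

Initialize: answer = 0
Entering loop: for k in range(12):

After execution: answer = 5
5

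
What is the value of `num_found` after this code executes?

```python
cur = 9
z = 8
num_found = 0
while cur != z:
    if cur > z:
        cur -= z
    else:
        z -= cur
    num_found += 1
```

Let's trace through this code step by step.

Initialize: cur = 9
Initialize: z = 8
Initialize: num_found = 0
Entering loop: while cur != z:

After execution: num_found = 8
8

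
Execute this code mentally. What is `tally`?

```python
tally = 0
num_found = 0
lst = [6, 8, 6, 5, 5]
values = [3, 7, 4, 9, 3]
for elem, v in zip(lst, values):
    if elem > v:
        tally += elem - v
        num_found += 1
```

Let's trace through this code step by step.

Initialize: tally = 0
Initialize: num_found = 0
Initialize: lst = [6, 8, 6, 5, 5]
Initialize: values = [3, 7, 4, 9, 3]
Entering loop: for elem, v in zip(lst, values):

After execution: tally = 8
8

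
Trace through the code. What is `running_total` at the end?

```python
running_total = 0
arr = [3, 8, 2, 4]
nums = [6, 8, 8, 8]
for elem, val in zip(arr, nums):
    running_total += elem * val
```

Let's trace through this code step by step.

Initialize: running_total = 0
Initialize: arr = [3, 8, 2, 4]
Initialize: nums = [6, 8, 8, 8]
Entering loop: for elem, val in zip(arr, nums):

After execution: running_total = 130
130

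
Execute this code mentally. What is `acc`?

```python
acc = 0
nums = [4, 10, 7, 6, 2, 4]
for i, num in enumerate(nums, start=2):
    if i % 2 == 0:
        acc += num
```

Let's trace through this code step by step.

Initialize: acc = 0
Initialize: nums = [4, 10, 7, 6, 2, 4]
Entering loop: for i, num in enumerate(nums, start=2):

After execution: acc = 13
13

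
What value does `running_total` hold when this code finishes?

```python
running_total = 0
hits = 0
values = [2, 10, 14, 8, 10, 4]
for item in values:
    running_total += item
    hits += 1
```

Let's trace through this code step by step.

Initialize: running_total = 0
Initialize: hits = 0
Initialize: values = [2, 10, 14, 8, 10, 4]
Entering loop: for item in values:

After execution: running_total = 48
48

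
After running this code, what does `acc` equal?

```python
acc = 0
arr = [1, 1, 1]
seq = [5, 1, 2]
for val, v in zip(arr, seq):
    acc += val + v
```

Let's trace through this code step by step.

Initialize: acc = 0
Initialize: arr = [1, 1, 1]
Initialize: seq = [5, 1, 2]
Entering loop: for val, v in zip(arr, seq):

After execution: acc = 11
11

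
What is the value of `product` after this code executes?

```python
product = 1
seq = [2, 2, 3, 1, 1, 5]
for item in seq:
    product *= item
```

Let's trace through this code step by step.

Initialize: product = 1
Initialize: seq = [2, 2, 3, 1, 1, 5]
Entering loop: for item in seq:

After execution: product = 60
60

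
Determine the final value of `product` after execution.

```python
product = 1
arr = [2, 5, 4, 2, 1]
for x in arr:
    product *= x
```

Let's trace through this code step by step.

Initialize: product = 1
Initialize: arr = [2, 5, 4, 2, 1]
Entering loop: for x in arr:

After execution: product = 80
80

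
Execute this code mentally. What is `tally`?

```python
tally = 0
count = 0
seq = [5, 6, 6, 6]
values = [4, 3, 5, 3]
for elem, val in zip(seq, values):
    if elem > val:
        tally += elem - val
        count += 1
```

Let's trace through this code step by step.

Initialize: tally = 0
Initialize: count = 0
Initialize: seq = [5, 6, 6, 6]
Initialize: values = [4, 3, 5, 3]
Entering loop: for elem, val in zip(seq, values):

After execution: tally = 8
8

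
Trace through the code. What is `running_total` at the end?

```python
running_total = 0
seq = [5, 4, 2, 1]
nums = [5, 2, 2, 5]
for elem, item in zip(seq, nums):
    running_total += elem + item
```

Let's trace through this code step by step.

Initialize: running_total = 0
Initialize: seq = [5, 4, 2, 1]
Initialize: nums = [5, 2, 2, 5]
Entering loop: for elem, item in zip(seq, nums):

After execution: running_total = 26
26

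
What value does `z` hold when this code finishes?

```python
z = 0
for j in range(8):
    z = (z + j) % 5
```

Let's trace through this code step by step.

Initialize: z = 0
Entering loop: for j in range(8):

After execution: z = 3
3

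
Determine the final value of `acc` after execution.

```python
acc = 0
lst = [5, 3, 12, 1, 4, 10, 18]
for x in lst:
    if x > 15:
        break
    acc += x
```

Let's trace through this code step by step.

Initialize: acc = 0
Initialize: lst = [5, 3, 12, 1, 4, 10, 18]
Entering loop: for x in lst:

After execution: acc = 35
35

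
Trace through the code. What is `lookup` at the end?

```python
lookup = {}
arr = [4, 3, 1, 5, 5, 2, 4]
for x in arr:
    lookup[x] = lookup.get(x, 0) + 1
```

Let's trace through this code step by step.

Initialize: lookup = {}
Initialize: arr = [4, 3, 1, 5, 5, 2, 4]
Entering loop: for x in arr:

After execution: lookup = {4: 2, 3: 1, 1: 1, 5: 2, 2: 1}
{4: 2, 3: 1, 1: 1, 5: 2, 2: 1}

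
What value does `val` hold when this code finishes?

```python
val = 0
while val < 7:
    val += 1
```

Let's trace through this code step by step.

Initialize: val = 0
Entering loop: while val < 7:

After execution: val = 7
7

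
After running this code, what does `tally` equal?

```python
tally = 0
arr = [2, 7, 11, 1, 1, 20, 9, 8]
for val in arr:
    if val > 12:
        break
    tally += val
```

Let's trace through this code step by step.

Initialize: tally = 0
Initialize: arr = [2, 7, 11, 1, 1, 20, 9, 8]
Entering loop: for val in arr:

After execution: tally = 22
22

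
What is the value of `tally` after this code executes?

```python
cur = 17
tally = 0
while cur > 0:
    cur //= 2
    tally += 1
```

Let's trace through this code step by step.

Initialize: cur = 17
Initialize: tally = 0
Entering loop: while cur > 0:

After execution: tally = 5
5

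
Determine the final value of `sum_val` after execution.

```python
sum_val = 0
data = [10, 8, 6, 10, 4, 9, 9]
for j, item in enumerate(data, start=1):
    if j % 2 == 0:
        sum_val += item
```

Let's trace through this code step by step.

Initialize: sum_val = 0
Initialize: data = [10, 8, 6, 10, 4, 9, 9]
Entering loop: for j, item in enumerate(data, start=1):

After execution: sum_val = 27
27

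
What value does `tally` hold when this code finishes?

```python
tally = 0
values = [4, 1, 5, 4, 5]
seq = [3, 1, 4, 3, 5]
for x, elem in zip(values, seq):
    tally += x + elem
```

Let's trace through this code step by step.

Initialize: tally = 0
Initialize: values = [4, 1, 5, 4, 5]
Initialize: seq = [3, 1, 4, 3, 5]
Entering loop: for x, elem in zip(values, seq):

After execution: tally = 35
35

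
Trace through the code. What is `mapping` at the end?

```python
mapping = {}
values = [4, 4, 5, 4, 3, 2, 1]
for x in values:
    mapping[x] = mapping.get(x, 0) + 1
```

Let's trace through this code step by step.

Initialize: mapping = {}
Initialize: values = [4, 4, 5, 4, 3, 2, 1]
Entering loop: for x in values:

After execution: mapping = {4: 3, 5: 1, 3: 1, 2: 1, 1: 1}
{4: 3, 5: 1, 3: 1, 2: 1, 1: 1}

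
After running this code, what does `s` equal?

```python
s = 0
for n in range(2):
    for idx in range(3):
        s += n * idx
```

Let's trace through this code step by step.

Initialize: s = 0
Entering loop: for n in range(2):

After execution: s = 3
3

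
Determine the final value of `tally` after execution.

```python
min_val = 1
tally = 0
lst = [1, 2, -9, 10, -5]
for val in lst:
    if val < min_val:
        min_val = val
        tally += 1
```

Let's trace through this code step by step.

Initialize: min_val = 1
Initialize: tally = 0
Initialize: lst = [1, 2, -9, 10, -5]
Entering loop: for val in lst:

After execution: tally = 1
1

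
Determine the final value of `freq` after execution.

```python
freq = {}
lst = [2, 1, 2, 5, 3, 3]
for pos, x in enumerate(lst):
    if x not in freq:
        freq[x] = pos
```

Let's trace through this code step by step.

Initialize: freq = {}
Initialize: lst = [2, 1, 2, 5, 3, 3]
Entering loop: for pos, x in enumerate(lst):

After execution: freq = {2: 0, 1: 1, 5: 3, 3: 4}
{2: 0, 1: 1, 5: 3, 3: 4}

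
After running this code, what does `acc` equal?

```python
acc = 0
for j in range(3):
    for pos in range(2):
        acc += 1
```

Let's trace through this code step by step.

Initialize: acc = 0
Entering loop: for j in range(3):

After execution: acc = 6
6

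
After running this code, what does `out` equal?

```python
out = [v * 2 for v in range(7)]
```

Let's trace through this code step by step.

Initialize: out = [v * 2 for v in range(7)]

After execution: out = [0, 2, 4, 6, 8, 10, 12]
[0, 2, 4, 6, 8, 10, 12]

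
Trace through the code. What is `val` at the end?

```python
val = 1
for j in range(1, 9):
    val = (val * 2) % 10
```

Let's trace through this code step by step.

Initialize: val = 1
Entering loop: for j in range(1, 9):

After execution: val = 6
6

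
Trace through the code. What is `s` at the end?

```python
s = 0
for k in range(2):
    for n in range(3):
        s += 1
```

Let's trace through this code step by step.

Initialize: s = 0
Entering loop: for k in range(2):

After execution: s = 6
6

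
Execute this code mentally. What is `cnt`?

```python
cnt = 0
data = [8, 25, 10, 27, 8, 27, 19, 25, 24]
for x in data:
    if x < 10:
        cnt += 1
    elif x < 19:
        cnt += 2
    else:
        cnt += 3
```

Let's trace through this code step by step.

Initialize: cnt = 0
Initialize: data = [8, 25, 10, 27, 8, 27, 19, 25, 24]
Entering loop: for x in data:

After execution: cnt = 22
22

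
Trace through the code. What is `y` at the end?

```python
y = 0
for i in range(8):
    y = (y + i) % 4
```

Let's trace through this code step by step.

Initialize: y = 0
Entering loop: for i in range(8):

After execution: y = 0
0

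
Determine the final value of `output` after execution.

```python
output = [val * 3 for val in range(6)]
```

Let's trace through this code step by step.

Initialize: output = [val * 3 for val in range(6)]

After execution: output = [0, 3, 6, 9, 12, 15]
[0, 3, 6, 9, 12, 15]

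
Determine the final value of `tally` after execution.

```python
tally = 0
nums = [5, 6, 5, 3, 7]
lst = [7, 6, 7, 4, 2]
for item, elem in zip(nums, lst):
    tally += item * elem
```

Let's trace through this code step by step.

Initialize: tally = 0
Initialize: nums = [5, 6, 5, 3, 7]
Initialize: lst = [7, 6, 7, 4, 2]
Entering loop: for item, elem in zip(nums, lst):

After execution: tally = 132
132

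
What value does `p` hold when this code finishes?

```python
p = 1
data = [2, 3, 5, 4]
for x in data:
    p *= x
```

Let's trace through this code step by step.

Initialize: p = 1
Initialize: data = [2, 3, 5, 4]
Entering loop: for x in data:

After execution: p = 120
120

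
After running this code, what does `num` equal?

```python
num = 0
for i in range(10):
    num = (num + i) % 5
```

Let's trace through this code step by step.

Initialize: num = 0
Entering loop: for i in range(10):

After execution: num = 0
0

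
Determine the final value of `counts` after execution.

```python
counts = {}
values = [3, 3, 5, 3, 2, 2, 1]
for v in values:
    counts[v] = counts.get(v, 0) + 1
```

Let's trace through this code step by step.

Initialize: counts = {}
Initialize: values = [3, 3, 5, 3, 2, 2, 1]
Entering loop: for v in values:

After execution: counts = {3: 3, 5: 1, 2: 2, 1: 1}
{3: 3, 5: 1, 2: 2, 1: 1}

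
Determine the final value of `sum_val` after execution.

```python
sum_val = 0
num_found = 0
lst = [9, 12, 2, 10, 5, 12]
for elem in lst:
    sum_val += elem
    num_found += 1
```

Let's trace through this code step by step.

Initialize: sum_val = 0
Initialize: num_found = 0
Initialize: lst = [9, 12, 2, 10, 5, 12]
Entering loop: for elem in lst:

After execution: sum_val = 50
50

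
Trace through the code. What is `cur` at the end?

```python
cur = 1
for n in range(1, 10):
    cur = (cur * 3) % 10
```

Let's trace through this code step by step.

Initialize: cur = 1
Entering loop: for n in range(1, 10):

After execution: cur = 3
3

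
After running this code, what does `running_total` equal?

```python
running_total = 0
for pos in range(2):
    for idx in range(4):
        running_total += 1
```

Let's trace through this code step by step.

Initialize: running_total = 0
Entering loop: for pos in range(2):

After execution: running_total = 8
8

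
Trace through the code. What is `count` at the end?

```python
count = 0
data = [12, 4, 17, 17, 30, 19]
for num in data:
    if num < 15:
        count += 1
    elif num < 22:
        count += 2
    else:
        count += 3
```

Let's trace through this code step by step.

Initialize: count = 0
Initialize: data = [12, 4, 17, 17, 30, 19]
Entering loop: for num in data:

After execution: count = 11
11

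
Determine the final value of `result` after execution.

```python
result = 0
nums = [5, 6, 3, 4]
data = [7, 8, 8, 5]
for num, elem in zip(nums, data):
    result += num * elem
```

Let's trace through this code step by step.

Initialize: result = 0
Initialize: nums = [5, 6, 3, 4]
Initialize: data = [7, 8, 8, 5]
Entering loop: for num, elem in zip(nums, data):

After execution: result = 127
127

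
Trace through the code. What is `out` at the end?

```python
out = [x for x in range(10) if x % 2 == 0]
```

Let's trace through this code step by step.

Initialize: out = [x for x in range(10) if x % 2 == 0]

After execution: out = [0, 2, 4, 6, 8]
[0, 2, 4, 6, 8]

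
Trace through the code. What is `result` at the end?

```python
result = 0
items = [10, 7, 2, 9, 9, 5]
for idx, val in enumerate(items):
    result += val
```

Let's trace through this code step by step.

Initialize: result = 0
Initialize: items = [10, 7, 2, 9, 9, 5]
Entering loop: for idx, val in enumerate(items):

After execution: result = 42
42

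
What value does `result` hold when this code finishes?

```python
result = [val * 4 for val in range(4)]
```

Let's trace through this code step by step.

Initialize: result = [val * 4 for val in range(4)]

After execution: result = [0, 4, 8, 12]
[0, 4, 8, 12]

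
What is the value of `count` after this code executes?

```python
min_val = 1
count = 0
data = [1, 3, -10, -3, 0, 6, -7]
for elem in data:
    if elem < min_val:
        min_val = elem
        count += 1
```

Let's trace through this code step by step.

Initialize: min_val = 1
Initialize: count = 0
Initialize: data = [1, 3, -10, -3, 0, 6, -7]
Entering loop: for elem in data:

After execution: count = 1
1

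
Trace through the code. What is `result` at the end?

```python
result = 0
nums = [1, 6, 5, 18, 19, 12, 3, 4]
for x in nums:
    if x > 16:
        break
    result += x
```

Let's trace through this code step by step.

Initialize: result = 0
Initialize: nums = [1, 6, 5, 18, 19, 12, 3, 4]
Entering loop: for x in nums:

After execution: result = 12
12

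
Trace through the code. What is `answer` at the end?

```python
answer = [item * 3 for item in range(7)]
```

Let's trace through this code step by step.

Initialize: answer = [item * 3 for item in range(7)]

After execution: answer = [0, 3, 6, 9, 12, 15, 18]
[0, 3, 6, 9, 12, 15, 18]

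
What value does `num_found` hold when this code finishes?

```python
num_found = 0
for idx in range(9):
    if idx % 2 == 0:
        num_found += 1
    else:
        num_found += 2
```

Let's trace through this code step by step.

Initialize: num_found = 0
Entering loop: for idx in range(9):

After execution: num_found = 13
13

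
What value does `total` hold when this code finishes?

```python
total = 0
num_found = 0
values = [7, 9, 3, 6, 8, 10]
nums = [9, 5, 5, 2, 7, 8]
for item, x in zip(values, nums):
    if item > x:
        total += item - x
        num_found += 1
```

Let's trace through this code step by step.

Initialize: total = 0
Initialize: num_found = 0
Initialize: values = [7, 9, 3, 6, 8, 10]
Initialize: nums = [9, 5, 5, 2, 7, 8]
Entering loop: for item, x in zip(values, nums):

After execution: total = 11
11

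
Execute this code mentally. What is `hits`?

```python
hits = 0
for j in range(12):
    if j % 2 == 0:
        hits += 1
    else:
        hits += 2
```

Let's trace through this code step by step.

Initialize: hits = 0
Entering loop: for j in range(12):

After execution: hits = 18
18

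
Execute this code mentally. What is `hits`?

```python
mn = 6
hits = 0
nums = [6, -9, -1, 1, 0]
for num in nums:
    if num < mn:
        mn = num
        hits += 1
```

Let's trace through this code step by step.

Initialize: mn = 6
Initialize: hits = 0
Initialize: nums = [6, -9, -1, 1, 0]
Entering loop: for num in nums:

After execution: hits = 1
1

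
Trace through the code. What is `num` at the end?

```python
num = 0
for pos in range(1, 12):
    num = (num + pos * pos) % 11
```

Let's trace through this code step by step.

Initialize: num = 0
Entering loop: for pos in range(1, 12):

After execution: num = 0
0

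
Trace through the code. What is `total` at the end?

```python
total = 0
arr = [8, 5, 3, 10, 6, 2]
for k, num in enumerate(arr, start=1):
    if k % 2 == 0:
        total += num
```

Let's trace through this code step by step.

Initialize: total = 0
Initialize: arr = [8, 5, 3, 10, 6, 2]
Entering loop: for k, num in enumerate(arr, start=1):

After execution: total = 17
17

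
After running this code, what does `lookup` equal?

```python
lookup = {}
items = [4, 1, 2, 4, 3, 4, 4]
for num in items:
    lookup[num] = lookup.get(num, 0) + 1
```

Let's trace through this code step by step.

Initialize: lookup = {}
Initialize: items = [4, 1, 2, 4, 3, 4, 4]
Entering loop: for num in items:

After execution: lookup = {4: 4, 1: 1, 2: 1, 3: 1}
{4: 4, 1: 1, 2: 1, 3: 1}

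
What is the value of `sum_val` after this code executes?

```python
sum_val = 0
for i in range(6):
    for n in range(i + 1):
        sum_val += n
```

Let's trace through this code step by step.

Initialize: sum_val = 0
Entering loop: for i in range(6):

After execution: sum_val = 35
35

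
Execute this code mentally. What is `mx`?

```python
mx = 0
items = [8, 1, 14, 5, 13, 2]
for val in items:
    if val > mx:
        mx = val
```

Let's trace through this code step by step.

Initialize: mx = 0
Initialize: items = [8, 1, 14, 5, 13, 2]
Entering loop: for val in items:

After execution: mx = 14
14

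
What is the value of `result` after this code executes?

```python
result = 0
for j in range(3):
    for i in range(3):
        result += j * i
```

Let's trace through this code step by step.

Initialize: result = 0
Entering loop: for j in range(3):

After execution: result = 9
9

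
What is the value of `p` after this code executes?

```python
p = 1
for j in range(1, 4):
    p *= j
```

Let's trace through this code step by step.

Initialize: p = 1
Entering loop: for j in range(1, 4):

After execution: p = 6
6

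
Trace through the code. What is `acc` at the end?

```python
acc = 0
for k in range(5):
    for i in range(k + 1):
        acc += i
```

Let's trace through this code step by step.

Initialize: acc = 0
Entering loop: for k in range(5):

After execution: acc = 20
20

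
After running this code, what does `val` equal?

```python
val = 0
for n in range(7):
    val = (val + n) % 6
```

Let's trace through this code step by step.

Initialize: val = 0
Entering loop: for n in range(7):

After execution: val = 3
3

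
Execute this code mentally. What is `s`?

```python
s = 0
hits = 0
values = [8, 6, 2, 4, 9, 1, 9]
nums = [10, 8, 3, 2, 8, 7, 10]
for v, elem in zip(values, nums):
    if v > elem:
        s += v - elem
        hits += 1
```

Let's trace through this code step by step.

Initialize: s = 0
Initialize: hits = 0
Initialize: values = [8, 6, 2, 4, 9, 1, 9]
Initialize: nums = [10, 8, 3, 2, 8, 7, 10]
Entering loop: for v, elem in zip(values, nums):

After execution: s = 3
3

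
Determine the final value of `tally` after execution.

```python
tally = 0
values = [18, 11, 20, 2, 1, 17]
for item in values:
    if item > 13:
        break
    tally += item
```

Let's trace through this code step by step.

Initialize: tally = 0
Initialize: values = [18, 11, 20, 2, 1, 17]
Entering loop: for item in values:

After execution: tally = 0
0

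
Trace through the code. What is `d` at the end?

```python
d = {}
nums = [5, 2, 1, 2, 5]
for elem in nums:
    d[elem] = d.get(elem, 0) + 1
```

Let's trace through this code step by step.

Initialize: d = {}
Initialize: nums = [5, 2, 1, 2, 5]
Entering loop: for elem in nums:

After execution: d = {5: 2, 2: 2, 1: 1}
{5: 2, 2: 2, 1: 1}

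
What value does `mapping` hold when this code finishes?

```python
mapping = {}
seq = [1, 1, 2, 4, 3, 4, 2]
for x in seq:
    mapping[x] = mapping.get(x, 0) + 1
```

Let's trace through this code step by step.

Initialize: mapping = {}
Initialize: seq = [1, 1, 2, 4, 3, 4, 2]
Entering loop: for x in seq:

After execution: mapping = {1: 2, 2: 2, 4: 2, 3: 1}
{1: 2, 2: 2, 4: 2, 3: 1}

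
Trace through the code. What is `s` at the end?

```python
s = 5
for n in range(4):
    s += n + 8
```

Let's trace through this code step by step.

Initialize: s = 5
Entering loop: for n in range(4):

After execution: s = 43
43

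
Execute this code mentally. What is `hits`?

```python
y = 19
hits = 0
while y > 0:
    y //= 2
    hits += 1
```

Let's trace through this code step by step.

Initialize: y = 19
Initialize: hits = 0
Entering loop: while y > 0:

After execution: hits = 5
5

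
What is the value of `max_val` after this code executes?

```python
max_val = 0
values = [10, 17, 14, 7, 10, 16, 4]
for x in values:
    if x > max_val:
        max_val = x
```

Let's trace through this code step by step.

Initialize: max_val = 0
Initialize: values = [10, 17, 14, 7, 10, 16, 4]
Entering loop: for x in values:

After execution: max_val = 17
17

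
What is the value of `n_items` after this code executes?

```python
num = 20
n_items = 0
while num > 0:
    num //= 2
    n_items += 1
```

Let's trace through this code step by step.

Initialize: num = 20
Initialize: n_items = 0
Entering loop: while num > 0:

After execution: n_items = 5
5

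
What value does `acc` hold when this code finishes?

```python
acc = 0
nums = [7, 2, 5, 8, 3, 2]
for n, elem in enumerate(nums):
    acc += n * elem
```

Let's trace through this code step by step.

Initialize: acc = 0
Initialize: nums = [7, 2, 5, 8, 3, 2]
Entering loop: for n, elem in enumerate(nums):

After execution: acc = 58
58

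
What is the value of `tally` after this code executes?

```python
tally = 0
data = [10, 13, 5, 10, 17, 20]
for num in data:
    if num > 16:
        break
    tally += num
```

Let's trace through this code step by step.

Initialize: tally = 0
Initialize: data = [10, 13, 5, 10, 17, 20]
Entering loop: for num in data:

After execution: tally = 38
38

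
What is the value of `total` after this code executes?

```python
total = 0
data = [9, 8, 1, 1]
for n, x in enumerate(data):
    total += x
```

Let's trace through this code step by step.

Initialize: total = 0
Initialize: data = [9, 8, 1, 1]
Entering loop: for n, x in enumerate(data):

After execution: total = 19
19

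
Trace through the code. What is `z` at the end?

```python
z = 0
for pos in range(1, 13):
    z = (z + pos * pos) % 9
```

Let's trace through this code step by step.

Initialize: z = 0
Entering loop: for pos in range(1, 13):

After execution: z = 2
2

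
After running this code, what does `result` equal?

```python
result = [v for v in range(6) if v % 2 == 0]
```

Let's trace through this code step by step.

Initialize: result = [v for v in range(6) if v % 2 == 0]

After execution: result = [0, 2, 4]
[0, 2, 4]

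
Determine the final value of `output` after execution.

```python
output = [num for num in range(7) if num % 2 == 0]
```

Let's trace through this code step by step.

Initialize: output = [num for num in range(7) if num % 2 == 0]

After execution: output = [0, 2, 4, 6]
[0, 2, 4, 6]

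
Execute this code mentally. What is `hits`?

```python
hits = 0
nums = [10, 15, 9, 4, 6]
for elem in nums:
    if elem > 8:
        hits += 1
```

Let's trace through this code step by step.

Initialize: hits = 0
Initialize: nums = [10, 15, 9, 4, 6]
Entering loop: for elem in nums:

After execution: hits = 3
3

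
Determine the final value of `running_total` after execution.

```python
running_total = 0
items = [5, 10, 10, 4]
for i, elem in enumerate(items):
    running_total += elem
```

Let's trace through this code step by step.

Initialize: running_total = 0
Initialize: items = [5, 10, 10, 4]
Entering loop: for i, elem in enumerate(items):

After execution: running_total = 29
29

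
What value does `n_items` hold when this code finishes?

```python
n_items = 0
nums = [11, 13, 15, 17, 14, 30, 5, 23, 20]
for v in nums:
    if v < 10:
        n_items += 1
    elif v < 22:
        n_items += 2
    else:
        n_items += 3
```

Let's trace through this code step by step.

Initialize: n_items = 0
Initialize: nums = [11, 13, 15, 17, 14, 30, 5, 23, 20]
Entering loop: for v in nums:

After execution: n_items = 19
19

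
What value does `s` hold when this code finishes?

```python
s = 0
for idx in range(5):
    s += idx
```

Let's trace through this code step by step.

Initialize: s = 0
Entering loop: for idx in range(5):

After execution: s = 10
10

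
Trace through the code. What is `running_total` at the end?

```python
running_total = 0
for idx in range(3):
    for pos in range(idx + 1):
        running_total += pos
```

Let's trace through this code step by step.

Initialize: running_total = 0
Entering loop: for idx in range(3):

After execution: running_total = 4
4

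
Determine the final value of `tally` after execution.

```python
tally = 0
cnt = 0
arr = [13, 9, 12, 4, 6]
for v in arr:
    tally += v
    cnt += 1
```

Let's trace through this code step by step.

Initialize: tally = 0
Initialize: cnt = 0
Initialize: arr = [13, 9, 12, 4, 6]
Entering loop: for v in arr:

After execution: tally = 44
44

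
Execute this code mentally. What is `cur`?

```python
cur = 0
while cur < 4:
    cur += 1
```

Let's trace through this code step by step.

Initialize: cur = 0
Entering loop: while cur < 4:

After execution: cur = 4
4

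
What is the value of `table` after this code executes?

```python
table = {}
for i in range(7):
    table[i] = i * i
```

Let's trace through this code step by step.

Initialize: table = {}
Entering loop: for i in range(7):

After execution: table = {0: 0, 1: 1, 2: 4, 3: 9, 4: 16, 5: 25, 6: 36}
{0: 0, 1: 1, 2: 4, 3: 9, 4: 16, 5: 25, 6: 36}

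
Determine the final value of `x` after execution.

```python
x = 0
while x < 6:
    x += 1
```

Let's trace through this code step by step.

Initialize: x = 0
Entering loop: while x < 6:

After execution: x = 6
6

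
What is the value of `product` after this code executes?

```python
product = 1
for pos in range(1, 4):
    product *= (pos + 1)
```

Let's trace through this code step by step.

Initialize: product = 1
Entering loop: for pos in range(1, 4):

After execution: product = 24
24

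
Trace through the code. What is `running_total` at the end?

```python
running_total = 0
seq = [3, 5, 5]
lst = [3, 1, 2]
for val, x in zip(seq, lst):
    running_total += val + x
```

Let's trace through this code step by step.

Initialize: running_total = 0
Initialize: seq = [3, 5, 5]
Initialize: lst = [3, 1, 2]
Entering loop: for val, x in zip(seq, lst):

After execution: running_total = 19
19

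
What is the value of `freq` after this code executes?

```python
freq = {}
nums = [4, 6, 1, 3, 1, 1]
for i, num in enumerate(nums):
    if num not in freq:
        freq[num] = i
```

Let's trace through this code step by step.

Initialize: freq = {}
Initialize: nums = [4, 6, 1, 3, 1, 1]
Entering loop: for i, num in enumerate(nums):

After execution: freq = {4: 0, 6: 1, 1: 2, 3: 3}
{4: 0, 6: 1, 1: 2, 3: 3}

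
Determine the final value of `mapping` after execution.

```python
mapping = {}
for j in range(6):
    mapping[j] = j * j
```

Let's trace through this code step by step.

Initialize: mapping = {}
Entering loop: for j in range(6):

After execution: mapping = {0: 0, 1: 1, 2: 4, 3: 9, 4: 16, 5: 25}
{0: 0, 1: 1, 2: 4, 3: 9, 4: 16, 5: 25}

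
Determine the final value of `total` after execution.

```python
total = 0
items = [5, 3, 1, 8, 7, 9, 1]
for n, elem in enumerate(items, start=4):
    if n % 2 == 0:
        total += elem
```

Let's trace through this code step by step.

Initialize: total = 0
Initialize: items = [5, 3, 1, 8, 7, 9, 1]
Entering loop: for n, elem in enumerate(items, start=4):

After execution: total = 14
14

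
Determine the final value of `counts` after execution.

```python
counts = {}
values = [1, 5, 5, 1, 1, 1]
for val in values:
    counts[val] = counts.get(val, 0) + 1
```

Let's trace through this code step by step.

Initialize: counts = {}
Initialize: values = [1, 5, 5, 1, 1, 1]
Entering loop: for val in values:

After execution: counts = {1: 4, 5: 2}
{1: 4, 5: 2}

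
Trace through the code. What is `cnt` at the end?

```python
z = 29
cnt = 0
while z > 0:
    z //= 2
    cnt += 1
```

Let's trace through this code step by step.

Initialize: z = 29
Initialize: cnt = 0
Entering loop: while z > 0:

After execution: cnt = 5
5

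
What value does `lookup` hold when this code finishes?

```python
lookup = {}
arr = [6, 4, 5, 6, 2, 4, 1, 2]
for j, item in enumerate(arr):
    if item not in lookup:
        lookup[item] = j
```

Let's trace through this code step by step.

Initialize: lookup = {}
Initialize: arr = [6, 4, 5, 6, 2, 4, 1, 2]
Entering loop: for j, item in enumerate(arr):

After execution: lookup = {6: 0, 4: 1, 5: 2, 2: 4, 1: 6}
{6: 0, 4: 1, 5: 2, 2: 4, 1: 6}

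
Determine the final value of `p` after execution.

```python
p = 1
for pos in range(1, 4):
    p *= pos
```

Let's trace through this code step by step.

Initialize: p = 1
Entering loop: for pos in range(1, 4):

After execution: p = 6
6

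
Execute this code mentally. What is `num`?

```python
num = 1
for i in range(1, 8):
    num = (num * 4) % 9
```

Let's trace through this code step by step.

Initialize: num = 1
Entering loop: for i in range(1, 8):

After execution: num = 4
4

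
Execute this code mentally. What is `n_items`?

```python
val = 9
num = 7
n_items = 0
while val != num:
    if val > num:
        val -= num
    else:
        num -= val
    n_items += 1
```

Let's trace through this code step by step.

Initialize: val = 9
Initialize: num = 7
Initialize: n_items = 0
Entering loop: while val != num:

After execution: n_items = 5
5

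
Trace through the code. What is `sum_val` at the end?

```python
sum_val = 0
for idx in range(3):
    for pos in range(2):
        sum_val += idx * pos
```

Let's trace through this code step by step.

Initialize: sum_val = 0
Entering loop: for idx in range(3):

After execution: sum_val = 3
3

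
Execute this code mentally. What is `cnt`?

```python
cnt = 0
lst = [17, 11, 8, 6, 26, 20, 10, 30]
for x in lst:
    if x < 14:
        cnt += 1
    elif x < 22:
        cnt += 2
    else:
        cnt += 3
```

Let's trace through this code step by step.

Initialize: cnt = 0
Initialize: lst = [17, 11, 8, 6, 26, 20, 10, 30]
Entering loop: for x in lst:

After execution: cnt = 14
14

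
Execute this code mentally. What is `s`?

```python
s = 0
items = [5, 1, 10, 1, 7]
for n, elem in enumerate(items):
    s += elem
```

Let's trace through this code step by step.

Initialize: s = 0
Initialize: items = [5, 1, 10, 1, 7]
Entering loop: for n, elem in enumerate(items):

After execution: s = 24
24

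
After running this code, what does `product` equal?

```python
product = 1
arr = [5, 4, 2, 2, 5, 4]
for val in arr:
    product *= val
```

Let's trace through this code step by step.

Initialize: product = 1
Initialize: arr = [5, 4, 2, 2, 5, 4]
Entering loop: for val in arr:

After execution: product = 1600
1600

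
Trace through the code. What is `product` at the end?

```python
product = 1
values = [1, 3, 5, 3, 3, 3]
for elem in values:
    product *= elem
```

Let's trace through this code step by step.

Initialize: product = 1
Initialize: values = [1, 3, 5, 3, 3, 3]
Entering loop: for elem in values:

After execution: product = 405
405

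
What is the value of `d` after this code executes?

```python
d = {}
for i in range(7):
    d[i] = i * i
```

Let's trace through this code step by step.

Initialize: d = {}
Entering loop: for i in range(7):

After execution: d = {0: 0, 1: 1, 2: 4, 3: 9, 4: 16, 5: 25, 6: 36}
{0: 0, 1: 1, 2: 4, 3: 9, 4: 16, 5: 25, 6: 36}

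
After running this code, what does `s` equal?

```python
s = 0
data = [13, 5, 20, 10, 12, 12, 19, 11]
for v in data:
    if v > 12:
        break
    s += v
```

Let's trace through this code step by step.

Initialize: s = 0
Initialize: data = [13, 5, 20, 10, 12, 12, 19, 11]
Entering loop: for v in data:

After execution: s = 0
0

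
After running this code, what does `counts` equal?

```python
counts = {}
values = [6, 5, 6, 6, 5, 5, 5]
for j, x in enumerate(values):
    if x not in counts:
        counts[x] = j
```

Let's trace through this code step by step.

Initialize: counts = {}
Initialize: values = [6, 5, 6, 6, 5, 5, 5]
Entering loop: for j, x in enumerate(values):

After execution: counts = {6: 0, 5: 1}
{6: 0, 5: 1}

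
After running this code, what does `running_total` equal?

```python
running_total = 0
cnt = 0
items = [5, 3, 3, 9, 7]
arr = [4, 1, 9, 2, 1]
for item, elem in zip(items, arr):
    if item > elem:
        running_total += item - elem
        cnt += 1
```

Let's trace through this code step by step.

Initialize: running_total = 0
Initialize: cnt = 0
Initialize: items = [5, 3, 3, 9, 7]
Initialize: arr = [4, 1, 9, 2, 1]
Entering loop: for item, elem in zip(items, arr):

After execution: running_total = 16
16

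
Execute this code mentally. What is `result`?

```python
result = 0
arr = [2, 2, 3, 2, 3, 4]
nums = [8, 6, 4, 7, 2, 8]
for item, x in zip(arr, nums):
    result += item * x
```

Let's trace through this code step by step.

Initialize: result = 0
Initialize: arr = [2, 2, 3, 2, 3, 4]
Initialize: nums = [8, 6, 4, 7, 2, 8]
Entering loop: for item, x in zip(arr, nums):

After execution: result = 92
92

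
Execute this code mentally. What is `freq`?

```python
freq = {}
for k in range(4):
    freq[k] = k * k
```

Let's trace through this code step by step.

Initialize: freq = {}
Entering loop: for k in range(4):

After execution: freq = {0: 0, 1: 1, 2: 4, 3: 9}
{0: 0, 1: 1, 2: 4, 3: 9}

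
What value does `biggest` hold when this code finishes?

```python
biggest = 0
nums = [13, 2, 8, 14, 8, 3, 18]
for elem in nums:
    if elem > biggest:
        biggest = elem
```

Let's trace through this code step by step.

Initialize: biggest = 0
Initialize: nums = [13, 2, 8, 14, 8, 3, 18]
Entering loop: for elem in nums:

After execution: biggest = 18
18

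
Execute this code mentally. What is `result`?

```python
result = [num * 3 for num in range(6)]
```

Let's trace through this code step by step.

Initialize: result = [num * 3 for num in range(6)]

After execution: result = [0, 3, 6, 9, 12, 15]
[0, 3, 6, 9, 12, 15]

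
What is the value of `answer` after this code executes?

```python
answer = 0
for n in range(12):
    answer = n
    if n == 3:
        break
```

Let's trace through this code step by step.

Initialize: answer = 0
Entering loop: for n in range(12):

After execution: answer = 3
3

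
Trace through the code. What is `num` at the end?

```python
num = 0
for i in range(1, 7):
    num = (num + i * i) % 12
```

Let's trace through this code step by step.

Initialize: num = 0
Entering loop: for i in range(1, 7):

After execution: num = 7
7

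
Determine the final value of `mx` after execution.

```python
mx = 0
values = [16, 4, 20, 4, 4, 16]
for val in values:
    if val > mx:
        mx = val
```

Let's trace through this code step by step.

Initialize: mx = 0
Initialize: values = [16, 4, 20, 4, 4, 16]
Entering loop: for val in values:

After execution: mx = 20
20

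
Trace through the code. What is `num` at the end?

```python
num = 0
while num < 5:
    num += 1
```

Let's trace through this code step by step.

Initialize: num = 0
Entering loop: while num < 5:

After execution: num = 5
5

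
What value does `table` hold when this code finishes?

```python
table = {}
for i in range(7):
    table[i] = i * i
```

Let's trace through this code step by step.

Initialize: table = {}
Entering loop: for i in range(7):

After execution: table = {0: 0, 1: 1, 2: 4, 3: 9, 4: 16, 5: 25, 6: 36}
{0: 0, 1: 1, 2: 4, 3: 9, 4: 16, 5: 25, 6: 36}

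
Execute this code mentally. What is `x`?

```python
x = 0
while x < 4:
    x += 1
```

Let's trace through this code step by step.

Initialize: x = 0
Entering loop: while x < 4:

After execution: x = 4
4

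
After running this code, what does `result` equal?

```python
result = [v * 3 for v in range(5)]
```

Let's trace through this code step by step.

Initialize: result = [v * 3 for v in range(5)]

After execution: result = [0, 3, 6, 9, 12]
[0, 3, 6, 9, 12]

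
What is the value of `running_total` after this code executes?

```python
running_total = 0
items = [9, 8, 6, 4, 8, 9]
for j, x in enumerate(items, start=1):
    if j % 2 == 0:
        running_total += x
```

Let's trace through this code step by step.

Initialize: running_total = 0
Initialize: items = [9, 8, 6, 4, 8, 9]
Entering loop: for j, x in enumerate(items, start=1):

After execution: running_total = 21
21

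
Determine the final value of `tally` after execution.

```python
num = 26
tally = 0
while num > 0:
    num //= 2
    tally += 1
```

Let's trace through this code step by step.

Initialize: num = 26
Initialize: tally = 0
Entering loop: while num > 0:

After execution: tally = 5
5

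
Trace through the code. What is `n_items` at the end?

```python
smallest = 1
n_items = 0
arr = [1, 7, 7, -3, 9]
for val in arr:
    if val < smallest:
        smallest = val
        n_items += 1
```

Let's trace through this code step by step.

Initialize: smallest = 1
Initialize: n_items = 0
Initialize: arr = [1, 7, 7, -3, 9]
Entering loop: for val in arr:

After execution: n_items = 1
1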